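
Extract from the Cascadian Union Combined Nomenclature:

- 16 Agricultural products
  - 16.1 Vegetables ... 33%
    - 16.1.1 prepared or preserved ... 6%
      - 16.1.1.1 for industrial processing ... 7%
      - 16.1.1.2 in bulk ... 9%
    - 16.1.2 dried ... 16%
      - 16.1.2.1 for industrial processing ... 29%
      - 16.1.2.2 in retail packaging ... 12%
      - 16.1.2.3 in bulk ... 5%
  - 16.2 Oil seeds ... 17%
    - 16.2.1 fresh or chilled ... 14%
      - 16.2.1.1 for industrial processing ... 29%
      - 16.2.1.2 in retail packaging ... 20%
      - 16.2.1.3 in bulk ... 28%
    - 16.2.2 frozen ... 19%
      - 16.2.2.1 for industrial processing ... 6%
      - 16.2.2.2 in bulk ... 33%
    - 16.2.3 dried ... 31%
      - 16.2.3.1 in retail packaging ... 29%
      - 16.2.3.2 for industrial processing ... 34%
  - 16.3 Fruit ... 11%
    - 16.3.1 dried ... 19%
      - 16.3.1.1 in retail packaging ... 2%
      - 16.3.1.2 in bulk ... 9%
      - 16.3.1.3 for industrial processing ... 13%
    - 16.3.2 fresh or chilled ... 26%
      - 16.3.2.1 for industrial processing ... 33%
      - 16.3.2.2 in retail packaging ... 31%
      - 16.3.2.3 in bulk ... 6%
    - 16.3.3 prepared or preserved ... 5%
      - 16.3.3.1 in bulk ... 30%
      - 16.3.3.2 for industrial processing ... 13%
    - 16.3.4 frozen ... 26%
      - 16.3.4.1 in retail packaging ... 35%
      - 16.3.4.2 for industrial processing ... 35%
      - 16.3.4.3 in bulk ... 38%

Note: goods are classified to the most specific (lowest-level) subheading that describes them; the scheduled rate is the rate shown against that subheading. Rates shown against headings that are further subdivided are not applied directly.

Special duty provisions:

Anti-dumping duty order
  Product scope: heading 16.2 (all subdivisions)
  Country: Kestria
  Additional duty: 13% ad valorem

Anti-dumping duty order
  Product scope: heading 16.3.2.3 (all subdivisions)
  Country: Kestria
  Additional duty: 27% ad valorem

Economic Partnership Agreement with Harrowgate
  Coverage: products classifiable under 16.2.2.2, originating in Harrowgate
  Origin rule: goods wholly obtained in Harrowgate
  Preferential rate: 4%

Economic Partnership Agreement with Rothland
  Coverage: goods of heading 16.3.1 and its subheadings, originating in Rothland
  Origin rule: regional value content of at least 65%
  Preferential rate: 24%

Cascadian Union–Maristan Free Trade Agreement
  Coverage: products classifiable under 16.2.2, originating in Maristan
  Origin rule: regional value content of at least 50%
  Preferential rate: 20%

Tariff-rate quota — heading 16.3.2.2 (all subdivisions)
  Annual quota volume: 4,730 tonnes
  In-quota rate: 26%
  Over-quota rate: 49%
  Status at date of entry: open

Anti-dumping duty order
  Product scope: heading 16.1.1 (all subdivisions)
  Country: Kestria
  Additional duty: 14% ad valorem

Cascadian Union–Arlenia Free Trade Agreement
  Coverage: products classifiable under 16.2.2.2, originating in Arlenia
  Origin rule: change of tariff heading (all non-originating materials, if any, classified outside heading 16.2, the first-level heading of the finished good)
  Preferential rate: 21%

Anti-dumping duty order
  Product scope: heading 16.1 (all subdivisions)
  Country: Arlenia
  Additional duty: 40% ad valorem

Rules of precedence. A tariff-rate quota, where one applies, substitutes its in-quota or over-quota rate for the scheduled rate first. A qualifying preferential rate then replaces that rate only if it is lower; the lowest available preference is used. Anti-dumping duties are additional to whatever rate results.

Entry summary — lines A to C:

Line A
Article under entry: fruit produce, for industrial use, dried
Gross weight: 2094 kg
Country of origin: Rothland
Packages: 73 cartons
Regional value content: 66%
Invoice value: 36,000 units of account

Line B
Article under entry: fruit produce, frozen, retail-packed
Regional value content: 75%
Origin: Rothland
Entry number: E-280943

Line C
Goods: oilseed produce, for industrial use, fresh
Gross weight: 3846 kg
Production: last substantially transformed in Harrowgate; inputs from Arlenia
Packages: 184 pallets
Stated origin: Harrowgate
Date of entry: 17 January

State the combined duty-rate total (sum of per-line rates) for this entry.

77%

Line A: fruit → 16.3; dried → 16.3.1; for industrial use → 16.3.1.3. Scheduled 13%. Rothland agreement on 16.3.1: RVC ≥ 65% → 24% available; preference 24% not lower than 13% → no reduction. → 13%.
Line B: fruit → 16.3; frozen → 16.3.4; retail-packed → 16.3.4.1. Scheduled 35%. Rothland agreement on 16.3.1: 16.3.4.1 not covered. → 35%.
Line C: oilseed → 16.2; fresh → 16.2.1; for industrial use → 16.2.1.1. Scheduled 29%. Harrowgate agreement on 16.2.2.2: 16.2.1.1 not covered. → 29%.
Sum: 13% + 35% + 29% = 77%.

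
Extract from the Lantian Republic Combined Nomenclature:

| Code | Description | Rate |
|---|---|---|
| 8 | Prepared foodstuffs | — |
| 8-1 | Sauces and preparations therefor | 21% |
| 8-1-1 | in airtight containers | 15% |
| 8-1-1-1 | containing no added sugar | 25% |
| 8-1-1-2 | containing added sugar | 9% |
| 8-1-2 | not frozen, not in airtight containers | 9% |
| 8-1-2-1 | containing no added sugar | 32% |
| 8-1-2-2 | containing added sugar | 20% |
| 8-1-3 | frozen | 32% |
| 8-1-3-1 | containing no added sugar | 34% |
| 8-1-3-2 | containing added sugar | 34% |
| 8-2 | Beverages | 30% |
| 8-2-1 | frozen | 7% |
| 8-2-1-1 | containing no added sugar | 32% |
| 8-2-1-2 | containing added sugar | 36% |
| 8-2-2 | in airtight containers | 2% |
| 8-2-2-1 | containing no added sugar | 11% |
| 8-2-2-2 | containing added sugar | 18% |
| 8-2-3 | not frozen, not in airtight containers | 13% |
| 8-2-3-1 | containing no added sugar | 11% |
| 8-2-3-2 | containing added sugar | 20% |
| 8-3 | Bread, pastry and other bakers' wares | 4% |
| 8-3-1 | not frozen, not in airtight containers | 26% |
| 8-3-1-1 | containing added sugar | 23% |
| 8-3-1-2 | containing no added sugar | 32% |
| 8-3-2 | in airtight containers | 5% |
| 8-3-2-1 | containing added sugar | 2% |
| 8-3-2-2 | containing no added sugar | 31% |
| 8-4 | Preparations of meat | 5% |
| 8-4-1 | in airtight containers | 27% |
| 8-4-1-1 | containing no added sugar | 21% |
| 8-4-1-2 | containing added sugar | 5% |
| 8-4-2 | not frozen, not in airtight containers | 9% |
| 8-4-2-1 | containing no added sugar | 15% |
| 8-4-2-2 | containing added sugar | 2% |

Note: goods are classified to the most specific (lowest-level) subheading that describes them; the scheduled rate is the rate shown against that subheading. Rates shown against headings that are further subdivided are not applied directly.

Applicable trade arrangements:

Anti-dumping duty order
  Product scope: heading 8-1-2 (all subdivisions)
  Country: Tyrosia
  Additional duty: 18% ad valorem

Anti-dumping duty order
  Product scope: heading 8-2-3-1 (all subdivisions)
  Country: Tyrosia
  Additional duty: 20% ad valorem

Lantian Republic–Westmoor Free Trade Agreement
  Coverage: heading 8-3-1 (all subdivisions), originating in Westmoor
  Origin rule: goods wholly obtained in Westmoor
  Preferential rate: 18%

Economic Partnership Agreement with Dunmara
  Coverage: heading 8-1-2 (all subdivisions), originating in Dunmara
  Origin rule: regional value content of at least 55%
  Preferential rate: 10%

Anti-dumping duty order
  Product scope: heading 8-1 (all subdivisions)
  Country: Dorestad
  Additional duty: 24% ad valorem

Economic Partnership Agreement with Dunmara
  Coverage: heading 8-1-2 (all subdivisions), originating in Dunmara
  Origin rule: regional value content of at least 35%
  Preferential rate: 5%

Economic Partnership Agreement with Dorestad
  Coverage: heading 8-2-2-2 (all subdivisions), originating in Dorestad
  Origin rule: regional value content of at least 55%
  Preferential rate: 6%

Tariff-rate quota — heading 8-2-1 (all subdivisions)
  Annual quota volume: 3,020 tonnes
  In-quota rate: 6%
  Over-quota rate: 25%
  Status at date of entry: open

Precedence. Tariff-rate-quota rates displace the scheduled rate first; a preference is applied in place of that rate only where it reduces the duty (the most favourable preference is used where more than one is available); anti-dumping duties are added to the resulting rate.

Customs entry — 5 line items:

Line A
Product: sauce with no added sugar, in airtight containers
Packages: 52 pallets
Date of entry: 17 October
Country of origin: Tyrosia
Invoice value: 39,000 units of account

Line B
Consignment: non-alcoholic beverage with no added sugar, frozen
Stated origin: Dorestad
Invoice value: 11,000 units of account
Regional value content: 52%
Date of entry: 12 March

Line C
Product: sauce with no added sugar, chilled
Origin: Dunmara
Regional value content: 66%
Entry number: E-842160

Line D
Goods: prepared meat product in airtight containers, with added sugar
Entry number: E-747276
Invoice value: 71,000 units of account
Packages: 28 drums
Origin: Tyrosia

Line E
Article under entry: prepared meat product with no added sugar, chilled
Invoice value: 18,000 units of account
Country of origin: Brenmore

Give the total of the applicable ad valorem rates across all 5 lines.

Line A: sauce → 8-1; in airtight containers → 8-1-1; with no added sugar → 8-1-1-1. Scheduled 25%. No special measure applies. → 25%.
Line B: non-alcoholic beverage → 8-2; frozen → 8-2-1; with no added sugar → 8-2-1-1. Scheduled 32%. quota on 8-2-1 open → in-quota 6%; Dorestad agreement on 8-2-2-2: 8-2-1-1 not covered. → 6%.
Line C: sauce → 8-1; chilled → 8-1-2; with no added sugar → 8-1-2-1. Scheduled 32%. Dunmara agreement on 8-1-2: RVC ≥ 55% → 10% available; Dunmara agreement on 8-1-2: RVC ≥ 35% → 5% available; preferential 5%. → 5%.
Line D: prepared meat product → 8-4; in airtight containers → 8-4-1; with added sugar → 8-4-1-2. Scheduled 5%. No special measure applies. → 5%.
Line E: prepared meat product → 8-4; chilled → 8-4-2; with no added sugar → 8-4-2-1. Scheduled 15%. No special measure applies. → 15%.
Sum: 25% + 6% + 5% + 5% + 15% = 56%.

56%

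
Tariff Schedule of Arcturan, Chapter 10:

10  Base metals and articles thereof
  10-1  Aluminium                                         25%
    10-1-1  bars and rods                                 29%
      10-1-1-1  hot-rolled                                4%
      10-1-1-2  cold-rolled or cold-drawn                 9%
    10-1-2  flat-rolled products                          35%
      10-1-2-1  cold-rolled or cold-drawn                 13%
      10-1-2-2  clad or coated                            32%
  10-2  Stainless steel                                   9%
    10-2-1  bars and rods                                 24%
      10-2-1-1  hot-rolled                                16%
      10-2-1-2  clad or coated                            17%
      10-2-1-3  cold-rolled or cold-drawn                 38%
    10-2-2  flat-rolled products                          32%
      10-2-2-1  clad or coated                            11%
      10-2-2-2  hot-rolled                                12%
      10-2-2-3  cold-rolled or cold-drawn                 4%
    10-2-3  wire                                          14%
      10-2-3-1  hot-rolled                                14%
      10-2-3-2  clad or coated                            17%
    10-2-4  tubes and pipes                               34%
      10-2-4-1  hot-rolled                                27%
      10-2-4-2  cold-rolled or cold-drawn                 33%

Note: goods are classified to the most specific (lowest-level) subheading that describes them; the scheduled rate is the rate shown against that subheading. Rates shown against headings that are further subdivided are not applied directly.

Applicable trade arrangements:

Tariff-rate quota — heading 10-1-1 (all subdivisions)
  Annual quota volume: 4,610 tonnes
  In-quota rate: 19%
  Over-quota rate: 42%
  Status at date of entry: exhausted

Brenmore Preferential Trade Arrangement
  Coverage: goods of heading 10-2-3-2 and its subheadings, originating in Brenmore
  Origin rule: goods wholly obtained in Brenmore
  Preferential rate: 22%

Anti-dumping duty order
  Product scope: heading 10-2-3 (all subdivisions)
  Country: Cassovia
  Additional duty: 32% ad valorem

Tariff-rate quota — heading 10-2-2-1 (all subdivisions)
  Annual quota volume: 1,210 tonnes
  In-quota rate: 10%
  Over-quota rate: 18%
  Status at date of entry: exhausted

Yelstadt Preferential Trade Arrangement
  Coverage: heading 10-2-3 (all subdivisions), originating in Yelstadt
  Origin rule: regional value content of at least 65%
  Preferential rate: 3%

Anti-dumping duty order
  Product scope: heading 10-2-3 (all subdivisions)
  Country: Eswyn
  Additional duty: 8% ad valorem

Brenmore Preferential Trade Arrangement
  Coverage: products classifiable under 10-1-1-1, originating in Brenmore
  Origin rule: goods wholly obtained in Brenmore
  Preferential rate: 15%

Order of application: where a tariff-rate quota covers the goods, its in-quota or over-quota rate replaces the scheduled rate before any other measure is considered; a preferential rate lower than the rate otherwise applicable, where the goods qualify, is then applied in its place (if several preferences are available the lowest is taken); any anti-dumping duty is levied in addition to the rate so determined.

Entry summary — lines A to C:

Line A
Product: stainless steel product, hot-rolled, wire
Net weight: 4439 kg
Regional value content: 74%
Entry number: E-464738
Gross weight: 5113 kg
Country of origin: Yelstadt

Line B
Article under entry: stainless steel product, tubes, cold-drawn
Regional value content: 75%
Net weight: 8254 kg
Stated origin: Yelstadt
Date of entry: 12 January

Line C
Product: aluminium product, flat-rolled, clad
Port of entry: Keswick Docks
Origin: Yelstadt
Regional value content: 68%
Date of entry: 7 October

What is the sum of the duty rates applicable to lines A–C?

Line A: stainless steel → 10-2; wire → 10-2-3; hot-rolled → 10-2-3-1. Scheduled 14%. Yelstadt agreement on 10-2-3: RVC ≥ 65% → 3% available; preferential 3%. → 3%.
Line B: stainless steel → 10-2; tubes → 10-2-4; cold-drawn → 10-2-4-2. Scheduled 33%. Yelstadt agreement on 10-2-3: 10-2-4-2 not covered. → 33%.
Line C: aluminium → 10-1; flat-rolled → 10-1-2; clad → 10-1-2-2. Scheduled 32%. Yelstadt agreement on 10-2-3: 10-1-2-2 not covered. → 32%.
Sum: 3% + 33% + 32% = 68%.

68%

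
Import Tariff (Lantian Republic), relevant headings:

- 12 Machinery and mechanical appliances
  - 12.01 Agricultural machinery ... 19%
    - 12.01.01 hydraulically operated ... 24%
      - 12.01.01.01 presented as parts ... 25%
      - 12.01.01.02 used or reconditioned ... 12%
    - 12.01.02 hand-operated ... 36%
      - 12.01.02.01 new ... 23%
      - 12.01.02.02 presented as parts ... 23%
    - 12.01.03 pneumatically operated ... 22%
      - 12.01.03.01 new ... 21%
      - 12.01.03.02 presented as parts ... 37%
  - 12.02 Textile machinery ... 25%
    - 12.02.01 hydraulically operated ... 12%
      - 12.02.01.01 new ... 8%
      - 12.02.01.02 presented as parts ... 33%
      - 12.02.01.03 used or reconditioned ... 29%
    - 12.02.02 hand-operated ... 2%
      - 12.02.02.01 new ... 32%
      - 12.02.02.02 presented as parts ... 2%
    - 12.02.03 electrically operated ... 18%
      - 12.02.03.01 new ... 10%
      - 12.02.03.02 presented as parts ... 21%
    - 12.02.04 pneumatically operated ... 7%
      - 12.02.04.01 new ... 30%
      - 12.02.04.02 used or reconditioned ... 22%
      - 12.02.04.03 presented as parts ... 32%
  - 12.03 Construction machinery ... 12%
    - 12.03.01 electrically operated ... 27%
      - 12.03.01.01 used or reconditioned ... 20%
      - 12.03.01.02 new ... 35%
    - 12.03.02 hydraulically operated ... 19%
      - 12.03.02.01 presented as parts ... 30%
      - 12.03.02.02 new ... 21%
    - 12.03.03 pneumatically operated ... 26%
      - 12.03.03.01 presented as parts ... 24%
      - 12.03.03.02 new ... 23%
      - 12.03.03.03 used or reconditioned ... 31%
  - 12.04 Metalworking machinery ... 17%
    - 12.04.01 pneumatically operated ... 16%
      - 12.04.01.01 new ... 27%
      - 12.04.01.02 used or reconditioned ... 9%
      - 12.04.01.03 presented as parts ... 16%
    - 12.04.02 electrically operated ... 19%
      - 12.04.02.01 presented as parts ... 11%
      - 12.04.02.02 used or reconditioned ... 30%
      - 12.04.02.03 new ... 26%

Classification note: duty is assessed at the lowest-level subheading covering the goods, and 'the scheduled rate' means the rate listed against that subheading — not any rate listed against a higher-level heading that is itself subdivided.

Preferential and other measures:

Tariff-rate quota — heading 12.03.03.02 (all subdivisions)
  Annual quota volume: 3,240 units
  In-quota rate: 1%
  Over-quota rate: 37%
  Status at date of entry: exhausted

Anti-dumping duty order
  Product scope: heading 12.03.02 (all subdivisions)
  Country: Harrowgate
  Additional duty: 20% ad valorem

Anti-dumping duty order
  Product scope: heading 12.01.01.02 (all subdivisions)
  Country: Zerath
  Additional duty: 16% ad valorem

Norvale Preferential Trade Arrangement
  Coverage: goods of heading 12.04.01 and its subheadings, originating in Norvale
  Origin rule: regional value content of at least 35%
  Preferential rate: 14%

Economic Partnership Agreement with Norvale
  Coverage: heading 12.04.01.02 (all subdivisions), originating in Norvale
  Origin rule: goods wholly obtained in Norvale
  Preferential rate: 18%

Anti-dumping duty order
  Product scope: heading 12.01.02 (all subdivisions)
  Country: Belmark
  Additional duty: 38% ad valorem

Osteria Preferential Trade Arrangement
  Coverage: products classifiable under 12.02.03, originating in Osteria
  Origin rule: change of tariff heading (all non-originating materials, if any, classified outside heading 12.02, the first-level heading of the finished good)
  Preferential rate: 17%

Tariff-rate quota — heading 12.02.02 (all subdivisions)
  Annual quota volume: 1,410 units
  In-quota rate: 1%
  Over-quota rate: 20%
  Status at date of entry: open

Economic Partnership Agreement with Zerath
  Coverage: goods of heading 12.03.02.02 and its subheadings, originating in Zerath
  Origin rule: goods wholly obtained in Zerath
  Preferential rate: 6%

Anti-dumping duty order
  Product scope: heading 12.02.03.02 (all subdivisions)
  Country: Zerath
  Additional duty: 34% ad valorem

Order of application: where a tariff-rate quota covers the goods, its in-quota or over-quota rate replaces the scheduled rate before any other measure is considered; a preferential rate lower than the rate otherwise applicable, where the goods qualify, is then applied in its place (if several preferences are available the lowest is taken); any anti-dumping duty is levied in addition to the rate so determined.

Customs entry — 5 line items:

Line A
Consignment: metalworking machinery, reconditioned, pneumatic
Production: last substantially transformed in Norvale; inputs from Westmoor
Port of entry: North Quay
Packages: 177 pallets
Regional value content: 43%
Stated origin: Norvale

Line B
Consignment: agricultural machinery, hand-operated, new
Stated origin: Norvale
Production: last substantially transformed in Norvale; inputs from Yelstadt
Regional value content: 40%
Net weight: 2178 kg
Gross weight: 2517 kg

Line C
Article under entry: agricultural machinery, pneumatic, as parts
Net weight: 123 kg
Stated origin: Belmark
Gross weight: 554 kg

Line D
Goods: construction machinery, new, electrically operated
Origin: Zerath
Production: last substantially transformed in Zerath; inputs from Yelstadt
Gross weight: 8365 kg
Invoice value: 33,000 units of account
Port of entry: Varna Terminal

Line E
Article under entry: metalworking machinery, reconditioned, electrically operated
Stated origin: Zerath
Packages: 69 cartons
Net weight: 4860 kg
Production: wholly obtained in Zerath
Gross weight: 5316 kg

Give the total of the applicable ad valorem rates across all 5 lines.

Line A: metalworking → 12.04; pneumatic → 12.04.01; reconditioned → 12.04.01.02. Scheduled 9%. Norvale agreement on 12.04.01: RVC ≥ 35% → 14% available; Norvale agreement on 12.04.01.02: not wholly obtained; preference 14% not lower than 9% → no reduction. → 9%.
Line B: agricultural → 12.01; hand-operated → 12.01.02; new → 12.01.02.01. Scheduled 23%. Norvale agreement on 12.04.01: 12.01.02.01 not covered; Norvale agreement on 12.04.01.02: 12.01.02.01 not covered. → 23%.
Line C: agricultural → 12.01; pneumatic → 12.01.03; as parts → 12.01.03.02. Scheduled 37%. No special measure applies. → 37%.
Line D: construction → 12.03; electrically operated → 12.03.01; new → 12.03.01.02. Scheduled 35%. Zerath agreement on 12.03.02.02: 12.03.01.02 not covered. → 35%.
Line E: metalworking → 12.04; electrically operated → 12.04.02; reconditioned → 12.04.02.02. Scheduled 30%. Zerath agreement on 12.03.02.02: 12.04.02.02 not covered. → 30%.
Sum: 9% + 23% + 37% + 35% + 30% = 134%.

134%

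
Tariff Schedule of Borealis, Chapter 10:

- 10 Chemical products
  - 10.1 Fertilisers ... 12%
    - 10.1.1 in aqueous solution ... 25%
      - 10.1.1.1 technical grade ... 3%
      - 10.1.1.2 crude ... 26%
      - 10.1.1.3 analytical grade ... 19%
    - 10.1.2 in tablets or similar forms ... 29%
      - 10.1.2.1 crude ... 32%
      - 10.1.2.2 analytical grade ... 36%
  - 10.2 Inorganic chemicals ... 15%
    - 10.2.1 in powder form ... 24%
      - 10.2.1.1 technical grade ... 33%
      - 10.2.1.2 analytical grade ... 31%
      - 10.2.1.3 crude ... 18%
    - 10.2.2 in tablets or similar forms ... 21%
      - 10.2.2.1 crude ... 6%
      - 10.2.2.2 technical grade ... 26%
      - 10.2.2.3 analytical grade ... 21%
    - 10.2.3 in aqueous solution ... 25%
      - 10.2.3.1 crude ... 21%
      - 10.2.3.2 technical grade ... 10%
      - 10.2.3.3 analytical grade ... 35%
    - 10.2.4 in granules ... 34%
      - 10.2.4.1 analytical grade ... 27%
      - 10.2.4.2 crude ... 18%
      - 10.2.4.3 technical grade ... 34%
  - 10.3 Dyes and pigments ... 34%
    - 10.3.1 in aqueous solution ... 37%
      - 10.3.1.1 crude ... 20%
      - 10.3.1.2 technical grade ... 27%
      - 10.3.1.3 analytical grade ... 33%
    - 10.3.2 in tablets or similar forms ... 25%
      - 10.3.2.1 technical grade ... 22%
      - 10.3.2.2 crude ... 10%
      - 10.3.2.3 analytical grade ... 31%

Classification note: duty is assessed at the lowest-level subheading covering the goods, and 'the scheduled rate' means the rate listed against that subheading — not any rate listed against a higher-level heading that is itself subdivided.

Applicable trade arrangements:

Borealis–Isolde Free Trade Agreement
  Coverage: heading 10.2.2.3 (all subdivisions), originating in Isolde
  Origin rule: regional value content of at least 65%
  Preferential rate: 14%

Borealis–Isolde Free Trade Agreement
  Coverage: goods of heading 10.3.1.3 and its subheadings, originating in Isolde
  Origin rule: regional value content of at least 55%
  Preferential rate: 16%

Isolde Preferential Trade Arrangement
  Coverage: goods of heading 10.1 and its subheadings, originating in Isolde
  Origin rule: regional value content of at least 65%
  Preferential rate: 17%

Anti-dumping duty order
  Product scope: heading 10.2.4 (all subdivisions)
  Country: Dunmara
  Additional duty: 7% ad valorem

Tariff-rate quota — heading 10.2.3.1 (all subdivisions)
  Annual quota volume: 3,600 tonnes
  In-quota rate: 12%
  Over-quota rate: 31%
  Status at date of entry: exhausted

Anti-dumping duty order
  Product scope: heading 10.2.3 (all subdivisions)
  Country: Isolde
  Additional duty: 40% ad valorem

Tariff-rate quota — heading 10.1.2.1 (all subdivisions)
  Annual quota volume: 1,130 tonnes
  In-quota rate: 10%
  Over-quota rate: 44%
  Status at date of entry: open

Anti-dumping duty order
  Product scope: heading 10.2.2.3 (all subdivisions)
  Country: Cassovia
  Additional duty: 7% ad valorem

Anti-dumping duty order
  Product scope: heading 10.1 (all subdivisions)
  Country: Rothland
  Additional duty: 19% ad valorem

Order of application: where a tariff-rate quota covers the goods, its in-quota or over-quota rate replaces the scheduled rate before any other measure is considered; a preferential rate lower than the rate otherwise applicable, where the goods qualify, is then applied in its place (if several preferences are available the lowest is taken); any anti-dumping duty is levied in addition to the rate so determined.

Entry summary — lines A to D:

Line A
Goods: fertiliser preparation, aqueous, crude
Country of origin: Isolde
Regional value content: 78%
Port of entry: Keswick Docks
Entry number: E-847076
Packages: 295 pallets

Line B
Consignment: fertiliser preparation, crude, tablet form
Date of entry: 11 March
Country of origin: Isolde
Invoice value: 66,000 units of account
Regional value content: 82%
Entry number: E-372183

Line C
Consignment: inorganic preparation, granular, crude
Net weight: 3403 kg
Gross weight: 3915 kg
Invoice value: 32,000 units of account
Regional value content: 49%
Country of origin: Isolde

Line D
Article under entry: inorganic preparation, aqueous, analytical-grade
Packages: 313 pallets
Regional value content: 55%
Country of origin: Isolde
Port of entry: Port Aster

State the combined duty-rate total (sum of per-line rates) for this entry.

Line A: fertiliser → 10.1; aqueous → 10.1.1; crude → 10.1.1.2. Scheduled 26%. Isolde agreement on 10.2.2.3: 10.1.1.2 not covered; Isolde agreement on 10.3.1.3: 10.1.1.2 not covered; Isolde agreement on 10.1: RVC ≥ 65% → 17% available; preferential 17%. → 17%.
Line B: fertiliser → 10.1; tablet form → 10.1.2; crude → 10.1.2.1. Scheduled 32%. quota on 10.1.2.1 open → in-quota 10%; Isolde agreement on 10.2.2.3: 10.1.2.1 not covered; Isolde agreement on 10.3.1.3: 10.1.2.1 not covered; Isolde agreement on 10.1: RVC ≥ 65% → 17% available; preference 17% not lower than 10% → no reduction. → 10%.
Line C: inorganic → 10.2; granular → 10.2.4; crude → 10.2.4.2. Scheduled 18%. Isolde agreement on 10.2.2.3: 10.2.4.2 not covered; Isolde agreement on 10.3.1.3: 10.2.4.2 not covered; Isolde agreement on 10.1: 10.2.4.2 not covered. → 18%.
Line D: inorganic → 10.2; aqueous → 10.2.3; analytical-grade → 10.2.3.3. Scheduled 35%. Isolde agreement on 10.2.2.3: 10.2.3.3 not covered; Isolde agreement on 10.3.1.3: 10.2.3.3 not covered; Isolde agreement on 10.1: 10.2.3.3 not covered; anti-dumping (Isolde, 10.2.3): +40%; total 35% + 40% = 75%. → 75%.
Sum: 17% + 10% + 18% + 75% = 120%.

120%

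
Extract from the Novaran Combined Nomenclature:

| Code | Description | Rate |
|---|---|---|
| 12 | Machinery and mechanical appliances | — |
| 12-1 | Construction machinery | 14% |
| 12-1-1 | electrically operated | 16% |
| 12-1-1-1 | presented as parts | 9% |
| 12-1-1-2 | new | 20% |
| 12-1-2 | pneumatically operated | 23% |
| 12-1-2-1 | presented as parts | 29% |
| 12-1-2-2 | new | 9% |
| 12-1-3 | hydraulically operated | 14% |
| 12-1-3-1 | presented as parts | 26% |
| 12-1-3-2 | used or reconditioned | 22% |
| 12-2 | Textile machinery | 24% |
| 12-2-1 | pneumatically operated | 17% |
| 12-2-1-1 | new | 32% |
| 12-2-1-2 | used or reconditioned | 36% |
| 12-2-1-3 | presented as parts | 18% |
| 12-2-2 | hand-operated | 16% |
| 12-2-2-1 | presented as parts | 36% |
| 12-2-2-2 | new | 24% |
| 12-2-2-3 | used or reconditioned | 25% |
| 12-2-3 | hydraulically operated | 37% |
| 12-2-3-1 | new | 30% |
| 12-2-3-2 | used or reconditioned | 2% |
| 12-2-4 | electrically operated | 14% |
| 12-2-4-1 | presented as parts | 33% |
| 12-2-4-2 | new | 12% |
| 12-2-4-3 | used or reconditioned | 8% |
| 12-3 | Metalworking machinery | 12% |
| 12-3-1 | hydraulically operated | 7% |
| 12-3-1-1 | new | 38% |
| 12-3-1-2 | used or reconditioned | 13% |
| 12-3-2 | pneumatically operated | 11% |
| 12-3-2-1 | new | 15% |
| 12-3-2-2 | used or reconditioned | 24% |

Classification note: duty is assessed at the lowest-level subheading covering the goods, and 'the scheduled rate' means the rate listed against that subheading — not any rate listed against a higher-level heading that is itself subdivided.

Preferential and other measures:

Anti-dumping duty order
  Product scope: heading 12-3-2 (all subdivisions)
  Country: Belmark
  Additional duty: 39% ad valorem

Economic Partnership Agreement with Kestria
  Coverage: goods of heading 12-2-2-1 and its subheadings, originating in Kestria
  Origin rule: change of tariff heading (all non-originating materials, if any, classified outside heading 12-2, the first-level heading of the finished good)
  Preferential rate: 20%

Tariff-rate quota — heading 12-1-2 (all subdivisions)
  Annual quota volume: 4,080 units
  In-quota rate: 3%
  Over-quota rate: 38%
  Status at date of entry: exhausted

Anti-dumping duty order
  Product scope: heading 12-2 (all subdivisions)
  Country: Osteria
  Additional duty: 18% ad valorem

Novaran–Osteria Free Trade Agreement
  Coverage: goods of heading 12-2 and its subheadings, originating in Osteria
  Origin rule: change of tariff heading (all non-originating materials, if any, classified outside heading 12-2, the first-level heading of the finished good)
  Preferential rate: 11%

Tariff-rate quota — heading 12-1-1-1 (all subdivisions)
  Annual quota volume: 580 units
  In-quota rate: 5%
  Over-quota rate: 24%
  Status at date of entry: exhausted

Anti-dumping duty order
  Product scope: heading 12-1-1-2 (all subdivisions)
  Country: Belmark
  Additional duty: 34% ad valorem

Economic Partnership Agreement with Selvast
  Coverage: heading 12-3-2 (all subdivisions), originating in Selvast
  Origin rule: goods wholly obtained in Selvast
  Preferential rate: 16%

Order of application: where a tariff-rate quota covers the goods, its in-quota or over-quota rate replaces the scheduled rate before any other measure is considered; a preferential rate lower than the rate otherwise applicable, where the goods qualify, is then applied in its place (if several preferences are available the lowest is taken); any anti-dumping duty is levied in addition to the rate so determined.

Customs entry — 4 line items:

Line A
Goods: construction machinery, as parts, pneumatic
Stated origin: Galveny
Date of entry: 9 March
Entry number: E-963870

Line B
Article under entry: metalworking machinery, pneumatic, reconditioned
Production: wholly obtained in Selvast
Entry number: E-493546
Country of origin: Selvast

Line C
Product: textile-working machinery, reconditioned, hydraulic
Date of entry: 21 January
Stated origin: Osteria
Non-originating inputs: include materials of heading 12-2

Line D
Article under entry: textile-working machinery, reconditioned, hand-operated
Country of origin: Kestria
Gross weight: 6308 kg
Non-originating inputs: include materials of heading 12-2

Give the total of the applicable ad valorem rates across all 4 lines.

Line A: construction → 12-1; pneumatic → 12-1-2; as parts → 12-1-2-1. Scheduled 29%. quota on 12-1-2 exhausted → over-quota 38%. → 38%.
Line B: metalworking → 12-3; pneumatic → 12-3-2; reconditioned → 12-3-2-2. Scheduled 24%. Selvast agreement on 12-3-2: wholly obtained → 16% available; preferential 16%. → 16%.
Line C: textile-working → 12-2; hydraulic → 12-2-3; reconditioned → 12-2-3-2. Scheduled 2%. Osteria agreement on 12-2: CTH not met; anti-dumping (Osteria, 12-2): +18%; total 2% + 18% = 20%. → 20%.
Line D: textile-working → 12-2; hand-operated → 12-2-2; reconditioned → 12-2-2-3. Scheduled 25%. Kestria agreement on 12-2-2-1: 12-2-2-3 not covered. → 25%.
Sum: 38% + 16% + 20% + 25% = 99%.

99%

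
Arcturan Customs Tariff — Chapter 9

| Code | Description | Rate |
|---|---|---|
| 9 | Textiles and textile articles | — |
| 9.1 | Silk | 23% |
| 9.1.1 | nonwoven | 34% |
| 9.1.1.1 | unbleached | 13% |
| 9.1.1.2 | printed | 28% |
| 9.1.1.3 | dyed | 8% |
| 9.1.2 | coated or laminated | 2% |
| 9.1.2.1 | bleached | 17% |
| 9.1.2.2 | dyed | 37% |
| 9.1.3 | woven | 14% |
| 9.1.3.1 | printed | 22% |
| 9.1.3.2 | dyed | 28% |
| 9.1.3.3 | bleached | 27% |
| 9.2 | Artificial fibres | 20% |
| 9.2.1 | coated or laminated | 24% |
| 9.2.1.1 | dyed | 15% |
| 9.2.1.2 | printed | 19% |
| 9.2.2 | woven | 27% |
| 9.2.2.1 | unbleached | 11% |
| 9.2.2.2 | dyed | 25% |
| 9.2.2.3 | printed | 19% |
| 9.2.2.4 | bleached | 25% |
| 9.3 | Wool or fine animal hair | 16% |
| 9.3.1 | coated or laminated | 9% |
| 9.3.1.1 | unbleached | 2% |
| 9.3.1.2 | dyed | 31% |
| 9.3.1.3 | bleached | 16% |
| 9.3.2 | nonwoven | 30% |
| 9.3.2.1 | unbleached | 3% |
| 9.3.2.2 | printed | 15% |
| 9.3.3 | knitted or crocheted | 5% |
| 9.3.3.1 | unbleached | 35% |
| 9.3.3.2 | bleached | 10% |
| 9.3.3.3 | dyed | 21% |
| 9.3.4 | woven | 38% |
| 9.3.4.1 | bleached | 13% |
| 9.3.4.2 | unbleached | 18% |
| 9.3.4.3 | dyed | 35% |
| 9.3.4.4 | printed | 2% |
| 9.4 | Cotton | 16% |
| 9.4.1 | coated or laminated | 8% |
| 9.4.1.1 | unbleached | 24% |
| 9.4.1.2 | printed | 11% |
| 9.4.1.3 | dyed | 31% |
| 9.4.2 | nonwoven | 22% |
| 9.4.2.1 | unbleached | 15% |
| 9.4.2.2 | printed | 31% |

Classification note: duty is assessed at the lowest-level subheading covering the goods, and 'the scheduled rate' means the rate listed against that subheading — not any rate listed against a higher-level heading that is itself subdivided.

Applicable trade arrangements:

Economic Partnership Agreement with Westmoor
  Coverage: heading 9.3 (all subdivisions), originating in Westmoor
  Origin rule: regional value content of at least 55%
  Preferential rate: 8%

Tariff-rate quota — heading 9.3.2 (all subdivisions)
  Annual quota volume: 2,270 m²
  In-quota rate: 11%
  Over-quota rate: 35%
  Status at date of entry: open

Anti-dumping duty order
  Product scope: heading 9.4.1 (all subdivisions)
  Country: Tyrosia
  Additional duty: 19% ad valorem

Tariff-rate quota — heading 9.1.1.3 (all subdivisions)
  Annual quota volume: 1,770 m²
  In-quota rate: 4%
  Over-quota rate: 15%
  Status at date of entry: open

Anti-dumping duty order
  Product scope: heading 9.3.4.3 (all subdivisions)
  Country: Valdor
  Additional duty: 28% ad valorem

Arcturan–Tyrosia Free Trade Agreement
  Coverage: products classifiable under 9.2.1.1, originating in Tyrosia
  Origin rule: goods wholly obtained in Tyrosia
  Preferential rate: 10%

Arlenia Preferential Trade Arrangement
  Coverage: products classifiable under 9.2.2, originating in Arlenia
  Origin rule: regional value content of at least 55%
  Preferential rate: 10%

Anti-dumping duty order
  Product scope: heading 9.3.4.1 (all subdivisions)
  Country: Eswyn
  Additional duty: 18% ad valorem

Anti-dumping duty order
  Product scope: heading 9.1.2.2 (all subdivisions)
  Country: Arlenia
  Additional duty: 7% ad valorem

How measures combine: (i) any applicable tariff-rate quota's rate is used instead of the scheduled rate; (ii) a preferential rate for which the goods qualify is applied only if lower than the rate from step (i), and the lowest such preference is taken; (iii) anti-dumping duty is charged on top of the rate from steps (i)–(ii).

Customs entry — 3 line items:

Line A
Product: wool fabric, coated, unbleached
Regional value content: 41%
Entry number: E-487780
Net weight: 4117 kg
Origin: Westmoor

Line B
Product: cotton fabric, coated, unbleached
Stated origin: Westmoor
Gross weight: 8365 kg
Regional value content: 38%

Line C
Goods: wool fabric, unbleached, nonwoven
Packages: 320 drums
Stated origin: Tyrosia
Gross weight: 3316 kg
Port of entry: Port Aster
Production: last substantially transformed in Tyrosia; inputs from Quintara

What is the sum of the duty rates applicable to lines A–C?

37%

Line A: wool → 9.3; coated → 9.3.1; unbleached → 9.3.1.1. Scheduled 2%. Westmoor agreement on 9.3: RVC < 55%. → 2%.
Line B: cotton → 9.4; coated → 9.4.1; unbleached → 9.4.1.1. Scheduled 24%. Westmoor agreement on 9.3: 9.4.1.1 not covered. → 24%.
Line C: wool → 9.3; nonwoven → 9.3.2; unbleached → 9.3.2.1. Scheduled 3%. quota on 9.3.2 open → in-quota 11%; Tyrosia agreement on 9.2.1.1: 9.3.2.1 not covered. → 11%.
Sum: 2% + 24% + 11% = 37%.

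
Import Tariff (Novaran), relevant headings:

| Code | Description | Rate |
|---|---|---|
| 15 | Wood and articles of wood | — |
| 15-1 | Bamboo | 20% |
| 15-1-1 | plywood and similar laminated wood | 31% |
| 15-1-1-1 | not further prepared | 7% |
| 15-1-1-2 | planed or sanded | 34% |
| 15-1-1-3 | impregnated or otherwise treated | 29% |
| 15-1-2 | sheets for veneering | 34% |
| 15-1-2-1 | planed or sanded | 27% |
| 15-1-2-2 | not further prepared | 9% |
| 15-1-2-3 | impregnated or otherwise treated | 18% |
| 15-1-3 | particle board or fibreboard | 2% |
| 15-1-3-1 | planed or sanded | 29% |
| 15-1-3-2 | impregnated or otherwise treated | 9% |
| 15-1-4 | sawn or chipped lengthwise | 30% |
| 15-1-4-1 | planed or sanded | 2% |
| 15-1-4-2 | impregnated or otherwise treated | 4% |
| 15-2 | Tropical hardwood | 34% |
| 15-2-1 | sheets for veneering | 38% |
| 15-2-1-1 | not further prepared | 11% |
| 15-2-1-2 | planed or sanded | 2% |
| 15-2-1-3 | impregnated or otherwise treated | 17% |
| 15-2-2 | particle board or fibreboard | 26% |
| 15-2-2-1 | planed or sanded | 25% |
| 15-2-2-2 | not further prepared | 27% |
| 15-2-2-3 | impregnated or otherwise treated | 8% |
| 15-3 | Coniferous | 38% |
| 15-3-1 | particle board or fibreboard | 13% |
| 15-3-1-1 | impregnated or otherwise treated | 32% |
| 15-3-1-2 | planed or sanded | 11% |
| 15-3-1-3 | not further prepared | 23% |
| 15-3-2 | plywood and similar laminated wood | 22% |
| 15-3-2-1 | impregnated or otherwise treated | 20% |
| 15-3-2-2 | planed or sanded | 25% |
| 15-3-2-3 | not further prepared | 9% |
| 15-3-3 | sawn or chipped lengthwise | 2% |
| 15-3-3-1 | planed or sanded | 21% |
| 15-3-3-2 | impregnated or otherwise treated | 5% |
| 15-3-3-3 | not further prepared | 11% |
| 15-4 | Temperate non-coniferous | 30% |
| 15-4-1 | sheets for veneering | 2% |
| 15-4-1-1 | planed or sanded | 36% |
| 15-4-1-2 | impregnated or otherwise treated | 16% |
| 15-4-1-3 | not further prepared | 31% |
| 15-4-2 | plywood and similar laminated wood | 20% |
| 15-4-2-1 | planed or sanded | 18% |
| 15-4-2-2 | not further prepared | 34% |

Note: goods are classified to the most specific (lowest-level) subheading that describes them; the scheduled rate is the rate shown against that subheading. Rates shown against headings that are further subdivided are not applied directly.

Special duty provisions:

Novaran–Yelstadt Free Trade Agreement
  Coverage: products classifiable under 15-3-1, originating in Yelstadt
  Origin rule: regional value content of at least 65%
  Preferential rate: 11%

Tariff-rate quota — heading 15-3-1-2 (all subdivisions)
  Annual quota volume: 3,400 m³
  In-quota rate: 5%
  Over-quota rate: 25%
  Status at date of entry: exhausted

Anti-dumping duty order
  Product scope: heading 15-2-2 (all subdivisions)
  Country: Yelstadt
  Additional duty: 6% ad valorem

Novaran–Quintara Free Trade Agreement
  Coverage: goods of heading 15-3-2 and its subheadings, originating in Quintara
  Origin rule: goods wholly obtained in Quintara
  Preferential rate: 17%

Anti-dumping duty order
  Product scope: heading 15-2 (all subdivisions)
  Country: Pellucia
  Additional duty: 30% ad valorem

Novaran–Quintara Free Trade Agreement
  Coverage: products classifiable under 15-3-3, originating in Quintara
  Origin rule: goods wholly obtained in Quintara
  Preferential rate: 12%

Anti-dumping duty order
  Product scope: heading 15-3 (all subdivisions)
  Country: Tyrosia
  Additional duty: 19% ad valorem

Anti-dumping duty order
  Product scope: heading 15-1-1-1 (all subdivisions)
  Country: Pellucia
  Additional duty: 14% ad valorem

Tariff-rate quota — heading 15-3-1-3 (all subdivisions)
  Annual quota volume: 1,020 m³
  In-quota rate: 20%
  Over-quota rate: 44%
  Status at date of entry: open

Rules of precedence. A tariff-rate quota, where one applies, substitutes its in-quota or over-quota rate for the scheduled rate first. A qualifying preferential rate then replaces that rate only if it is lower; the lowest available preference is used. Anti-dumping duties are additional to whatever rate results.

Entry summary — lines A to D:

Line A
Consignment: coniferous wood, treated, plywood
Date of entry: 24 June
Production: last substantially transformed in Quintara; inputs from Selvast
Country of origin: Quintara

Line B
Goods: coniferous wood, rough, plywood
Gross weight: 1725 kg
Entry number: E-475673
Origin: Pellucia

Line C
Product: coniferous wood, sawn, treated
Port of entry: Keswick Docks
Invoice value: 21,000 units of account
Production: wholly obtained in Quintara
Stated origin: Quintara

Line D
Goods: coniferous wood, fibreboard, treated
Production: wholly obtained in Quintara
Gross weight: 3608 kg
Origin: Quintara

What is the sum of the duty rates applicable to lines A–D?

66%

Line A: coniferous → 15-3; plywood → 15-3-2; treated → 15-3-2-1. Scheduled 20%. Quintara agreement on 15-3-2: not wholly obtained; Quintara agreement on 15-3-3: 15-3-2-1 not covered. → 20%.
Line B: coniferous → 15-3; plywood → 15-3-2; rough → 15-3-2-3. Scheduled 9%. No special measure applies. → 9%.
Line C: coniferous → 15-3; sawn → 15-3-3; treated → 15-3-3-2. Scheduled 5%. Quintara agreement on 15-3-2: 15-3-3-2 not covered; Quintara agreement on 15-3-3: wholly obtained → 12% available; preference 12% not lower than 5% → no reduction. → 5%.
Line D: coniferous → 15-3; fibreboard → 15-3-1; treated → 15-3-1-1. Scheduled 32%. Quintara agreement on 15-3-2: 15-3-1-1 not covered; Quintara agreement on 15-3-3: 15-3-1-1 not covered. → 32%.
Sum: 20% + 9% + 5% + 32% = 66%.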